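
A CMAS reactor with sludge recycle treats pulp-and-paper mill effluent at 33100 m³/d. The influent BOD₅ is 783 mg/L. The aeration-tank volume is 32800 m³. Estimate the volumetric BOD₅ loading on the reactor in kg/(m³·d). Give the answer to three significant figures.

L_v ≈ 0.790 kg BOD₅/(m³·d)

Volumetric loading L_v = Q·S₀ / V = 33100 × 783 g/m³ / 32800 m³ = 790.2 g/(m³·d) = 0.7902 kg BOD₅/(m³·d).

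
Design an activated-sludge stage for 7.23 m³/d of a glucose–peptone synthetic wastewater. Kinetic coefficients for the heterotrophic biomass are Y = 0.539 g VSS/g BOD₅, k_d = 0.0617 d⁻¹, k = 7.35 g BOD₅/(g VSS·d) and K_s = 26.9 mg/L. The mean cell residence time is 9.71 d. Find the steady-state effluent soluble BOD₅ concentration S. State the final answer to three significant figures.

S ≈ 1.17 mg/L

From the Monod/SRT balance for a CMAS, S = K_s·(1+k_d θ_c)/[θ_c·(Y k − k_d) − 1] = 26.9 × (1 + 0.0617 × 9.71) / [9.71 × (0.539 × 7.35 − 0.0617) − 1] = 43.02 / 36.87 = 1.167 mg/L.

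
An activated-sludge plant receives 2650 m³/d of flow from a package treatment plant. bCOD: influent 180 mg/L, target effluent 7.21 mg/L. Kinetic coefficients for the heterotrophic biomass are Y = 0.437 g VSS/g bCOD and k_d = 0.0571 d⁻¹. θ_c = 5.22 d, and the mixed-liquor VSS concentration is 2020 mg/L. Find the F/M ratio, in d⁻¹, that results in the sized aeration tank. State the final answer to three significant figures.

Steady-state biomass mass balance: V·X·(1 + k_d·θ_c) = Y·Q·(S₀ − S)·θ_c, so V = 0.437 × 2650 × (180 − 7.21) × 5.22 / [2020 × (1 + 0.0571 × 5.22)] = 1.04×10^6 / 2622 = 398.4 m³.
Food-to-microorganism ratio F/M = Q S₀ / (V X) = 2650 × 180 / (398.4 × 2020) = 0.5928 d⁻¹.

F/M ≈ 0.593 d⁻¹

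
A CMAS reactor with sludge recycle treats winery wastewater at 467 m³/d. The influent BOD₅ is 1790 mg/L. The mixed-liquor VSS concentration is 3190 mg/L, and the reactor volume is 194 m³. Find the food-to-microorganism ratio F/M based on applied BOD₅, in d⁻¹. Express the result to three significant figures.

F/M ≈ 1.35 d⁻¹

Food-to-microorganism ratio F/M = Q S₀ / (V X) = 467 × 1790 / (194.0 × 3190) = 1.351 d⁻¹.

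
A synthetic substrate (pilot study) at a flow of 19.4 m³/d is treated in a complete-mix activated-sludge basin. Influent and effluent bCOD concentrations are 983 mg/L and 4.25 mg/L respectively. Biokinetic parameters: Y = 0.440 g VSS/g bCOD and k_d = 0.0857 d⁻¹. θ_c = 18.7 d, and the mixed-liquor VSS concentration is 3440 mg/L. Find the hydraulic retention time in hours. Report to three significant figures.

τ ≈ 21.6 h

Steady-state biomass mass balance: V·X·(1 + k_d·θ_c) = Y·Q·(S₀ − S)·θ_c, so V = 0.440 × 19.4 × (983 − 4.25) × 18.7 / [3440 × (1 + 0.0857 × 18.7)] = 1.56×10^5 / 8953 = 17.45 m³.
HRT = V/Q = 17.45 m³ / 19.4 m³·d⁻¹ = 0.8995 d × 24 = 21.59 h.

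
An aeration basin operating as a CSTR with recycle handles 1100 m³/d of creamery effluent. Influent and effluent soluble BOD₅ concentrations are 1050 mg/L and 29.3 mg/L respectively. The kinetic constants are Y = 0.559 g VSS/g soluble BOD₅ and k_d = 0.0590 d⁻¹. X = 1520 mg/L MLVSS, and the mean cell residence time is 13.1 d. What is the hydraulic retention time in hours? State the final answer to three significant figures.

τ ≈ 66.6 h

From the SRT design equation V = Y Q (S₀−S) θ_c / [X (1 + k_d θ_c)] = 0.559 × 1100 × (1050 − 29.3) × 13.1 / [1520 × (1 + 0.0590 × 13.1)] = 8.22×10^6 / 2695 = 3051 m³.
HRT = V/Q = 3051 m³ / 1100 m³·d⁻¹ = 2.774 d × 24 = 66.57 h.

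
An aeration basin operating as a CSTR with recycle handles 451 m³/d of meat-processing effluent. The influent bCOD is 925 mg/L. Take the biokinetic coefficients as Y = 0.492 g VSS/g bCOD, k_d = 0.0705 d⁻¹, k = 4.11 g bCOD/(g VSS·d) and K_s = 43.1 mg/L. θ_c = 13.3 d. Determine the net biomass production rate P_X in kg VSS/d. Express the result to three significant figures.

For a completely mixed reactor with recycle the Lawrence–McCarty relation gives S = K_s·(1 + k_d·θ_c) / [θ_c·(Y·k − k_d) − 1] = 43.1 × (1 + 0.0705 × 13.3) / [13.3 × (0.492 × 4.11 − 0.0705) − 1] = 83.51 / 24.96 = 3.346 mg/L.
The observed yield is Y_obs = Y/(1 + k_d·θ_c) = 0.492 / (1 + 0.0705 × 13.3) = 0.492 / 1.938 = 0.2539 g VSS per g bCOD removed.
Substrate removed = Q·(S₀ − S) = 451 m³/d × (925 − 3.35) g/m³ = 4.16×10^5 g/d = 415.7 kg/d.
Net biomass production P_X = Y_obs × Q·(S₀ − S) = 0.2539 × 415.7 = 105.5 kg VSS/d.

P_X ≈ 106 kg VSS/d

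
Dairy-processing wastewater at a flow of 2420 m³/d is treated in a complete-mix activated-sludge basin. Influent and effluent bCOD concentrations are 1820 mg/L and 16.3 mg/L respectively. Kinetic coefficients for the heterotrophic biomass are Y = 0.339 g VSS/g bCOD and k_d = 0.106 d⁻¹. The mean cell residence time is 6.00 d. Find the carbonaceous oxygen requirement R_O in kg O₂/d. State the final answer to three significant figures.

R_O ≈ 3080 kg O₂/d

Observed yield with endogenous decay: Y_obs = Y / (1 + k_d·θ_c) = 0.339 / (1 + 0.106 × 6.00) = 0.339 / 1.636 = 0.2072 g VSS/g bCOD.
Q·(S₀ − S) = 2420 × (1820 − 16.3) × 10⁻³ = 4365 kg/d removed.
Biomass synthesised: P_X = Y_obs × 4365 = 904.5 kg VSS/d.
Carbonaceous O₂ demand = substrate oxidised − cell-mass equivalent = 4365 − 1.42 × 904.5 = 3081 kg O₂/d.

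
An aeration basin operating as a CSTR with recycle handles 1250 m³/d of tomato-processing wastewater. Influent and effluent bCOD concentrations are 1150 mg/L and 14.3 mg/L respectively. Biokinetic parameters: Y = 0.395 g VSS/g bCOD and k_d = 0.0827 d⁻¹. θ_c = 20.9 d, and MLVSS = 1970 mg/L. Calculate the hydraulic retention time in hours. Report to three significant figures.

From the SRT design equation V = Y Q (S₀−S) θ_c / [X (1 + k_d θ_c)] = 0.395 × 1250 × (1150 − 14.3) × 20.9 / [1970 × (1 + 0.0827 × 20.9)] = 1.17×10^7 / 5375 = 2180 m³.
τ = V/Q = 2180/1250 = 1.744 d, or 41.86 h.

τ ≈ 41.9 h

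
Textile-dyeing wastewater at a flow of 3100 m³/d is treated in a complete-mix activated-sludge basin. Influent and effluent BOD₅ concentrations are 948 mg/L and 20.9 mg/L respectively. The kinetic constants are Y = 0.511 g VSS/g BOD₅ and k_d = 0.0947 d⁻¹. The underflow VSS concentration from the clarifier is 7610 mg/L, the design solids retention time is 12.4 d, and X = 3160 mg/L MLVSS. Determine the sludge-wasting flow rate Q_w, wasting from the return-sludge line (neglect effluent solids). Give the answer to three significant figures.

Q_w ≈ 88.8 m³/d

From the SRT design equation V = Y Q (S₀−S) θ_c / [X (1 + k_d θ_c)] = 0.511 × 3100 × (948 − 20.9) × 12.4 / [3160 × (1 + 0.0947 × 12.4)] = 1.82×10^7 / 6871 = 2651 m³.
Q_w = (V·X)/(θ_c X_r) = 2651 × 3160 / (12.4 × 7610) = 88.76 m³/d.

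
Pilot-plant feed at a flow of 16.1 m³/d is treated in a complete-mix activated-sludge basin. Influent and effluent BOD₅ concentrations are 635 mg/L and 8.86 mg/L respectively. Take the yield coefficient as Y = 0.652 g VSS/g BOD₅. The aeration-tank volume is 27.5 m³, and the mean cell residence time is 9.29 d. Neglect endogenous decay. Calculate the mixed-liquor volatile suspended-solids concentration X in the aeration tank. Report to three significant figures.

X ≈ 2220 mg/L

Without decay, X = Y Q (S₀−S) θ_c / V = 0.652 × 16.1 × (635 − 8.86) × 9.29 / 27.5 = 2220 mg/L.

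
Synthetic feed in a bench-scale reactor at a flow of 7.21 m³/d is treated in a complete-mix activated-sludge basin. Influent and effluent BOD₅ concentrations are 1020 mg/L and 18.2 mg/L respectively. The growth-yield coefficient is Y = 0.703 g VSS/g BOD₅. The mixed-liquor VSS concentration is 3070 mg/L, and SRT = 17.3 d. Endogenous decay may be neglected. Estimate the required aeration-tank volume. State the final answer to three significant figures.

V ≈ 28.6 m³

V·X = Y·Q·ΔS·θ_c gives V = 0.703 × 7.21 × (1020 − 18.2) × 17.3 / 3070 = 28.61 m³.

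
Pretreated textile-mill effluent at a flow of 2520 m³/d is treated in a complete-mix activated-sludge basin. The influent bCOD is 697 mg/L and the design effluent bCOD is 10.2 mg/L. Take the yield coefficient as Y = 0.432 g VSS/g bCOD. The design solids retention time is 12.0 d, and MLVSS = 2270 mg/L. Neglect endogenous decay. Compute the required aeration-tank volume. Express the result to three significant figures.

V·X = Y·Q·ΔS·θ_c gives V = 0.432 × 2520 × (697 − 10.2) × 12.0 / 2270 = 3952 m³.

V ≈ 3950 m³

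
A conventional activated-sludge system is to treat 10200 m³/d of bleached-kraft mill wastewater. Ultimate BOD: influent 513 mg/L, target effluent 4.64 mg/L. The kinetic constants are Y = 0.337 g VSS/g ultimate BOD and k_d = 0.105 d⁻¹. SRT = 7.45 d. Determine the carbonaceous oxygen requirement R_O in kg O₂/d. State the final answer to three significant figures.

Correct the yield for decay: Y_obs = Y/(1 + k_d θ_c) = 0.337 / (1 + 0.105 × 7.45) = 0.337 / 1.782 = 0.1891.
ΔS = 513 − 4.64 = 508.4 mg/L, so the substrate removal rate is 10200 × 508.4/1000 = 5185 kg ultimate BOD/d.
Biomass synthesised: P_X = Y_obs × 5185 = 980.5 kg VSS/d.
R_O = Q·(S₀ − S) − 1.42·P_X = 5185 − 1.42 × 980.5 = 3793 kg O₂/d.

R_O ≈ 3790 kg O₂/d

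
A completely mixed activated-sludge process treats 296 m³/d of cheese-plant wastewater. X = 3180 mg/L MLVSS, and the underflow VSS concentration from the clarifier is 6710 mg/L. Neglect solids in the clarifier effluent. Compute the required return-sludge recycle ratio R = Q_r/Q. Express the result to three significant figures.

R ≈ 0.901

R = Q_r/Q = X/(X_r − X) = 3180 / (6710 − 3180) = 0.9008.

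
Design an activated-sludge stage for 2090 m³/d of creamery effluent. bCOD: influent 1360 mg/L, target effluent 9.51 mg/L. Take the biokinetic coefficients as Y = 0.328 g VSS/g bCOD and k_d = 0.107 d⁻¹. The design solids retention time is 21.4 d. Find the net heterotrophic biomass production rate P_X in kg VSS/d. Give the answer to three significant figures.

The observed yield is Y_obs = Y/(1 + k_d·θ_c) = 0.328 / (1 + 0.107 × 21.4) = 0.328 / 3.290 = 0.09970 g VSS per g bCOD removed.
ΔS = 1360 − 9.51 = 1350 mg/L, so the substrate removal rate is 2090 × 1350/1000 = 2823 kg bCOD/d.
Net biomass production P_X = Y_obs × Q·(S₀ − S) = 0.09970 × 2823 = 281.4 kg VSS/d.

P_X ≈ 281 kg VSS/d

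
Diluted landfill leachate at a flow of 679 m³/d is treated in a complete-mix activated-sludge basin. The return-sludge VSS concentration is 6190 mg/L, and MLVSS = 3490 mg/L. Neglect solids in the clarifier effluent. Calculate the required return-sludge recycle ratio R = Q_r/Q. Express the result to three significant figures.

R ≈ 1.29

R = Q_r/Q = X/(X_r − X) = 3490 / (6190 − 3490) = 1.293.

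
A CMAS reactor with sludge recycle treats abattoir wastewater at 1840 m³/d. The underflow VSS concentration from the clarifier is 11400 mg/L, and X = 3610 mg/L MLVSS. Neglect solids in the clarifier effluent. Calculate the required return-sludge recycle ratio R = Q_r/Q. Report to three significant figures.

R ≈ 0.463

R = Q_r/Q = X/(X_r − X) = 3610 / (11400 − 3610) = 0.4634.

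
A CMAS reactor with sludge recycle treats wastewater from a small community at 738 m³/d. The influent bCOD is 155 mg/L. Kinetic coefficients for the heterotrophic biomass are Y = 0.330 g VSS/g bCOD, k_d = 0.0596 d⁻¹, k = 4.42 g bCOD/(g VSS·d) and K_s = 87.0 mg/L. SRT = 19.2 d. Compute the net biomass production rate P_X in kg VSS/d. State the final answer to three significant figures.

For a completely mixed reactor with recycle the Lawrence–McCarty relation gives S = K_s·(1 + k_d·θ_c) / [θ_c·(Y·k − k_d) − 1] = 87.0 × (1 + 0.0596 × 19.2) / [19.2 × (0.330 × 4.42 − 0.0596) − 1] = 186.6 / 25.86 = 7.214 mg/L.
Observed yield with endogenous decay: Y_obs = Y / (1 + k_d·θ_c) = 0.330 / (1 + 0.0596 × 19.2) = 0.330 / 2.144 = 0.1539 g VSS/g bCOD.
Substrate removed = Q·(S₀ − S) = 738 m³/d × (155 − 7.21) g/m³ = 1.09×10^5 g/d = 109.1 kg/d.
Net biomass production P_X = Y_obs × Q·(S₀ − S) = 0.1539 × 109.1 = 16.79 kg VSS/d.

P_X ≈ 16.8 kg VSS/d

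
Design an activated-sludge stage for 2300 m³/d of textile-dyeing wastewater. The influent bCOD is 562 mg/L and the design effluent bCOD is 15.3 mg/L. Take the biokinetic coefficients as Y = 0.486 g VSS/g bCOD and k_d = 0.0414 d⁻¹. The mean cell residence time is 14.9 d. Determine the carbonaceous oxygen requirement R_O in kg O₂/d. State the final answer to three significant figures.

R_O ≈ 721 kg O₂/d

The observed yield is Y_obs = Y/(1 + k_d·θ_c) = 0.486 / (1 + 0.0414 × 14.9) = 0.486 / 1.617 = 0.3006 g VSS per g bCOD removed.
Mass of bCOD removed per day: Q(S₀ − S) = 2300 × 546.7 g/m³ = 1257 kg/d.
P_X = Y_obs·Q·(S₀ − S) = 0.3006 × 1257 = 378.0 kg VSS/d.
R_O = Q·(S₀ − S) − 1.42·P_X = 1257 − 1.42 × 378.0 = 720.7 kg O₂/d.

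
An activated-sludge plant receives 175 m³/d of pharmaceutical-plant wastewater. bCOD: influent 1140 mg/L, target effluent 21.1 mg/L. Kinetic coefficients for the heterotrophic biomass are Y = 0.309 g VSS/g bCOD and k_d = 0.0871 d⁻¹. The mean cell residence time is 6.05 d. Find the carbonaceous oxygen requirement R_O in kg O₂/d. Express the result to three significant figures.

The observed yield is Y_obs = Y/(1 + k_d·θ_c) = 0.309 / (1 + 0.0871 × 6.05) = 0.309 / 1.527 = 0.2024 g VSS per g bCOD removed.
ΔS = 1140 − 21.1 = 1119 mg/L, so the substrate removal rate is 175 × 1119/1000 = 195.8 kg bCOD/d.
Net sludge production P_X = 0.2024 × 195.8 = 39.62 kg VSS/d.
R_O = Q·ΔS − 1.42 P_X = 195.8 − 56.27 = 139.5 kg O₂/d.

R_O ≈ 140 kg O₂/d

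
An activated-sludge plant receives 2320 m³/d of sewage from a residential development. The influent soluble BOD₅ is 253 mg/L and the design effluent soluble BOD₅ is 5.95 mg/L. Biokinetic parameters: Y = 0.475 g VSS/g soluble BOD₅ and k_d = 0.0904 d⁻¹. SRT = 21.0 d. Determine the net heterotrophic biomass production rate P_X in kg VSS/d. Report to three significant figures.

Y_obs = Y / (1 + k_d θ_c) = 0.475 / (1 + 0.0904 × 21.0) = 0.475 / 2.898 = 0.1639.
Substrate removed = Q·(S₀ − S) = 2320 m³/d × (253 − 5.95) g/m³ = 5.73×10^5 g/d = 573.2 kg/d.
Biomass produced: P_X = Y_obs·Q·ΔS = 0.1639 × 573.2 ≈ 93.93 kg VSS/d.

P_X ≈ 93.9 kg VSS/d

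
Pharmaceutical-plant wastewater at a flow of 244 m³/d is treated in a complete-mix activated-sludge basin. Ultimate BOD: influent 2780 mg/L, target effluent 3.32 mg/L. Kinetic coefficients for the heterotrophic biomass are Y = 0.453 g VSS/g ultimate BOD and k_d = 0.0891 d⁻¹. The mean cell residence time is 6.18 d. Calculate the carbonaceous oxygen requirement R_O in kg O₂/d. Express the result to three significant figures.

Observed yield with endogenous decay: Y_obs = Y / (1 + k_d·θ_c) = 0.453 / (1 + 0.0891 × 6.18) = 0.453 / 1.551 = 0.2921 g VSS/g ultimate BOD.
Substrate removed = Q·(S₀ − S) = 244 m³/d × (2780 − 3.32) g/m³ = 6.78×10^5 g/d = 677.5 kg/d.
Net sludge production P_X = 0.2921 × 677.5 = 197.9 kg VSS/d.
Carbonaceous O₂ demand = substrate oxidised − cell-mass equivalent = 677.5 − 1.42 × 197.9 = 396.5 kg O₂/d.

R_O ≈ 396 kg O₂/d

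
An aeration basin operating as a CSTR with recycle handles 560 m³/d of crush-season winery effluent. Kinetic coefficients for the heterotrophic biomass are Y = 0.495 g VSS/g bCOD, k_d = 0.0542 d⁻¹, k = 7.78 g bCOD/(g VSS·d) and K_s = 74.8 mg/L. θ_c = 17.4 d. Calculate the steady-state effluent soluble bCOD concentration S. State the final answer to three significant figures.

S ≈ 2.23 mg/L

For a completely mixed reactor with recycle the Lawrence–McCarty relation gives S = K_s·(1 + k_d·θ_c) / [θ_c·(Y·k − k_d) − 1] = 74.8 × (1 + 0.0542 × 17.4) / [17.4 × (0.495 × 7.78 − 0.0542) − 1] = 145.3 / 65.07 = 2.234 mg/L.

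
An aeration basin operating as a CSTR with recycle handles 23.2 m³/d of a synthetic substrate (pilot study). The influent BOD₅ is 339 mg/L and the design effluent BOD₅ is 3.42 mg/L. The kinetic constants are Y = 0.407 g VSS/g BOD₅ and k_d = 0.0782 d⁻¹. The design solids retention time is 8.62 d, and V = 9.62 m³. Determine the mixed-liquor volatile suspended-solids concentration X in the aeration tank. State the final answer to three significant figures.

X = Y·Q·ΔS·θ_c / [V·(1 + k_d θ_c)] = 0.407 × 23.2 × (339 − 3.42) × 8.62 / [9.62 × (1 + 0.0782 × 8.62)] = 1696 mg/L.

X ≈ 1700 mg/L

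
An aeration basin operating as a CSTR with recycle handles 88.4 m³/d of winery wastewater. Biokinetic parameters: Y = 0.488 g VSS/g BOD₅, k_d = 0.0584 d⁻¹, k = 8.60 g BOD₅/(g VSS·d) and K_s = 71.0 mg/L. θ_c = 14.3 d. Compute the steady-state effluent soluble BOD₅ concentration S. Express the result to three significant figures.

From the Monod/SRT balance for a CMAS, S = K_s·(1+k_d θ_c)/[θ_c·(Y k − k_d) − 1] = 71.0 × (1 + 0.0584 × 14.3) / [14.3 × (0.488 × 8.60 − 0.0584) − 1] = 130.3 / 58.18 = 2.240 mg/L.

S ≈ 2.24 mg/L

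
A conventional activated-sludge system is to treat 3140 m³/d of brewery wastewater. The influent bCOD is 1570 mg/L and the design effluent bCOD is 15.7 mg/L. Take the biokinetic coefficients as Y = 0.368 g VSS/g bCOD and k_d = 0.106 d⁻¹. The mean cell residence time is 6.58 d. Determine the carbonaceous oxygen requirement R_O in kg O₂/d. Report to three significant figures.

The observed yield is Y_obs = Y/(1 + k_d·θ_c) = 0.368 / (1 + 0.106 × 6.58) = 0.368 / 1.697 = 0.2168 g VSS per g bCOD removed.
Q·(S₀ − S) = 3140 × (1570 − 15.7) × 10⁻³ = 4881 kg/d removed.
Net sludge production P_X = 0.2168 × 4881 = 1058 kg VSS/d.
R_O = Q·(S₀ − S) − 1.42·P_X = 4881 − 1.42 × 1058 = 3378 kg O₂/d.

R_O ≈ 3380 kg O₂/d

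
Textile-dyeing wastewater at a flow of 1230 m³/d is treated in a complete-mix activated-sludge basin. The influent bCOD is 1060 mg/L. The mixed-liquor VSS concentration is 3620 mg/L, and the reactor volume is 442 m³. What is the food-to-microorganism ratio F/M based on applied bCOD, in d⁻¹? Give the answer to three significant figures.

Food-to-microorganism ratio F/M = Q S₀ / (V X) = 1230 × 1060 / (442.0 × 3620) = 0.8149 d⁻¹.

F/M ≈ 0.815 d⁻¹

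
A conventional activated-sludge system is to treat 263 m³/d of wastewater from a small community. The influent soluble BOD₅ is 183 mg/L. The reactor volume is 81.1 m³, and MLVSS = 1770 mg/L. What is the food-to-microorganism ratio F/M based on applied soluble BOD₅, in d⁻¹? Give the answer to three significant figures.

F/M ≈ 0.335 d⁻¹

F/M = Q·S₀ / (V·X) = 263 × 183 / (81.10 × 1770) = 0.3353 g soluble BOD₅·(g VSS·d)⁻¹.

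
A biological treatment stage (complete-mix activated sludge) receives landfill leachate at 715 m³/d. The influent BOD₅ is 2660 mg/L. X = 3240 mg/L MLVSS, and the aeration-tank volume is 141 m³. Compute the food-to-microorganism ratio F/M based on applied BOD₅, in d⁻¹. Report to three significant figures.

F/M ≈ 4.16 d⁻¹

Food-to-microorganism ratio F/M = Q S₀ / (V X) = 715 × 2660 / (141.0 × 3240) = 4.163 d⁻¹.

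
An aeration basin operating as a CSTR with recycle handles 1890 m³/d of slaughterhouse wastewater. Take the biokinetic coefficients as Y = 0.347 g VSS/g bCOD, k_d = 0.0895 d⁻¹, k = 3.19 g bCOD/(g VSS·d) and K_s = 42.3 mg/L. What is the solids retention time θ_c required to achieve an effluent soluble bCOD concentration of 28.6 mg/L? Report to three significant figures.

θ_c ≈ 2.80 d

At the target effluent, Y k S/(K_s+S) = 0.347×3.19×28.6/70.90 = 0.4465 d⁻¹.
Then 1/θ_c = μ − k_d = 0.4465 − 0.0895 = 0.3570 d⁻¹, giving θ_c = 2.801 d.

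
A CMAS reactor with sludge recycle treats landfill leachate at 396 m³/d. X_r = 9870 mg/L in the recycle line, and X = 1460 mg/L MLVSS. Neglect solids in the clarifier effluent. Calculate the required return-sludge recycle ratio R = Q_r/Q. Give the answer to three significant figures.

R ≈ 0.174

Mass balance around the secondary clarifier (neglecting effluent solids): R = X / (X_r − X) = 1460 / (9870 − 1460) = 0.1736.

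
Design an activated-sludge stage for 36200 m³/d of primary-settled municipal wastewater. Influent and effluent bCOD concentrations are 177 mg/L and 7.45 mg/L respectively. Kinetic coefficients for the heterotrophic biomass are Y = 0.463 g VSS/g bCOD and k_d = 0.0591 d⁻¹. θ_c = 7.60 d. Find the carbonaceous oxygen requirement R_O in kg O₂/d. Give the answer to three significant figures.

Y_obs = Y / (1 + k_d θ_c) = 0.463 / (1 + 0.0591 × 7.60) = 0.463 / 1.449 = 0.3195.
ΔS = 177 − 7.45 = 169.6 mg/L, so the substrate removal rate is 36200 × 169.6/1000 = 6138 kg bCOD/d.
Net sludge production P_X = 0.3195 × 6138 = 1961 kg VSS/d.
R_O = Q·ΔS − 1.42 P_X = 6138 − 2785 = 3353 kg O₂/d.

R_O ≈ 3350 kg O₂/d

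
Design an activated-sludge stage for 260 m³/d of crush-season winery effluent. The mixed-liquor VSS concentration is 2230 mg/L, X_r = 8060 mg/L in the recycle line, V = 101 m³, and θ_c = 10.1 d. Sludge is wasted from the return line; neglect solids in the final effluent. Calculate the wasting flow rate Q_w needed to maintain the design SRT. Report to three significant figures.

Q_w ≈ 2.77 m³/d

Wasting from the return line (neglecting effluent solids): Q_w = V·X / (θ_c·X_r) = 101.0 × 2230 / (10.1 × 8060) = 2.767 m³/d.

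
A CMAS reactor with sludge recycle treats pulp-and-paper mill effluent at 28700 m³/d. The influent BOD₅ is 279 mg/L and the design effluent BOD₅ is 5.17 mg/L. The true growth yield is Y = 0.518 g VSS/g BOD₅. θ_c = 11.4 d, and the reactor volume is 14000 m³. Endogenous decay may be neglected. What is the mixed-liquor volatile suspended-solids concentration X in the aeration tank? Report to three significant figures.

X = Y·Q·ΔS·θ_c / V = 0.518 × 28700 × (279 − 5.17) × 11.4 / 14000 = 3315 mg/L.

X ≈ 3310 mg/L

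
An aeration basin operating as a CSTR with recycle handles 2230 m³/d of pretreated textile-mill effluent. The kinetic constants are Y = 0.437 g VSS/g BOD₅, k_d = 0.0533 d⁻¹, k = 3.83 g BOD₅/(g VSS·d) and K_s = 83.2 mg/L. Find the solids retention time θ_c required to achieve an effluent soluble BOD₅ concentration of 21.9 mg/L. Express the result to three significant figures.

At the target effluent, Y k S/(K_s+S) = 0.437×3.83×21.9/105.1 = 0.3488 d⁻¹.
1/θ_c = 0.3488 − 0.0533 = 0.2955 d⁻¹, so θ_c = 3.385 d.

θ_c ≈ 3.38 d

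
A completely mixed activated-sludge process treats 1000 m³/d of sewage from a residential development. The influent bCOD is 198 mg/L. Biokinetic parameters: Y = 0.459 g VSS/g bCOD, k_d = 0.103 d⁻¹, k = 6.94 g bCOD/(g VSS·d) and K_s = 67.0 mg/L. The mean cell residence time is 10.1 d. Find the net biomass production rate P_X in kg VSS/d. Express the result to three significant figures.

P_X ≈ 43.5 kg VSS/d

From the Monod/SRT balance for a CMAS, S = K_s·(1+k_d θ_c)/[θ_c·(Y k − k_d) − 1] = 67.0 × (1 + 0.103 × 10.1) / [10.1 × (0.459 × 6.94 − 0.103) − 1] = 136.7 / 30.13 = 4.537 mg/L.
The observed yield is Y_obs = Y/(1 + k_d·θ_c) = 0.459 / (1 + 0.103 × 10.1) = 0.459 / 2.040 = 0.2250 g VSS per g bCOD removed.
Q·(S₀ − S) = 1000 × (198 − 4.54) × 10⁻³ = 193.5 kg/d removed.
Net biomass production P_X = Y_obs × Q·(S₀ − S) = 0.2250 × 193.5 = 43.52 kg VSS/d.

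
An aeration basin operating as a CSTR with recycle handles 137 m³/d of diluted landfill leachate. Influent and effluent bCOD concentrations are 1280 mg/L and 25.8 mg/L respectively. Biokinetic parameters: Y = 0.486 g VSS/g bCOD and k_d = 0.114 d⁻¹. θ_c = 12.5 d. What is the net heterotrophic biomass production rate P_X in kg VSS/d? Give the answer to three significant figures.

P_X ≈ 34.4 kg VSS/d

Correct the yield for decay: Y_obs = Y/(1 + k_d θ_c) = 0.486 / (1 + 0.114 × 12.5) = 0.486 / 2.425 = 0.2004.
Mass of bCOD removed per day: Q(S₀ − S) = 137 × 1254 g/m³ = 171.8 kg/d.
So the net sludge growth is P_X = 0.2004 × 171.8 = 34.44 kg VSS/d.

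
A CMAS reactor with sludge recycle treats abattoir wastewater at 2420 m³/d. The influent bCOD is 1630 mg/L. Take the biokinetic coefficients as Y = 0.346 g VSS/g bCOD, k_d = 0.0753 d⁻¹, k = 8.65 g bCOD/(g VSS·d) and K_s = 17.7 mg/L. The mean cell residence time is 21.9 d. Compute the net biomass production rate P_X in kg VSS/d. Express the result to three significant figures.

From the Monod/SRT balance for a CMAS, S = K_s·(1+k_d θ_c)/[θ_c·(Y k − k_d) − 1] = 17.7 × (1 + 0.0753 × 21.9) / [21.9 × (0.346 × 8.65 − 0.0753) − 1] = 46.89 / 62.90 = 0.7455 mg/L.
Observed yield with endogenous decay: Y_obs = Y / (1 + k_d·θ_c) = 0.346 / (1 + 0.0753 × 21.9) = 0.346 / 2.649 = 0.1306 g VSS/g bCOD.
Substrate removed = Q·(S₀ − S) = 2420 m³/d × (1630 − 0.745) g/m³ = 3.94×10^6 g/d = 3943 kg/d.
Biomass produced: P_X = Y_obs·Q·ΔS = 0.1306 × 3943 ≈ 515.0 kg VSS/d.

P_X ≈ 515 kg VSS/d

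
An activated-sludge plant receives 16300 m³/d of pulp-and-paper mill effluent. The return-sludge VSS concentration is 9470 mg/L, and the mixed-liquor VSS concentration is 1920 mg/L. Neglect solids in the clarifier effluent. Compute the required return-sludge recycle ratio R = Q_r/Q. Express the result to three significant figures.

Mass balance around the secondary clarifier (neglecting effluent solids): R = X / (X_r − X) = 1920 / (9470 − 1920) = 0.2543.

R ≈ 0.254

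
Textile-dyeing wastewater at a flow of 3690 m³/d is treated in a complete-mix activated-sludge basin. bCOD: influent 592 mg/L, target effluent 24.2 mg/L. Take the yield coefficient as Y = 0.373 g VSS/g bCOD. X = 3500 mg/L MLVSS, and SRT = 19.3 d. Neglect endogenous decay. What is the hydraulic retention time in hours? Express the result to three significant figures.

Biomass mass balance (decay neglected): V·X = Y·Q·(S₀ − S)·θ_c, so V = 0.373 × 3690 × (592 − 24.2) × 19.3 / 3500 = 4309 m³.
Hydraulic retention time τ = V/Q = 4309 / 3690 = 1.168 d = 28.03 h.

τ ≈ 28.0 h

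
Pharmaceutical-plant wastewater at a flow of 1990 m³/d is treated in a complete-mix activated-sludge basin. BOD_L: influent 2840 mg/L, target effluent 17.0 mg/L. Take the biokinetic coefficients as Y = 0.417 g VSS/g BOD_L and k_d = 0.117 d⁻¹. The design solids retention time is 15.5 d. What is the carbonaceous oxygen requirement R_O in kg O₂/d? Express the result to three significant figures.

The observed yield is Y_obs = Y/(1 + k_d·θ_c) = 0.417 / (1 + 0.117 × 15.5) = 0.417 / 2.814 = 0.1482 g VSS per g BOD_L removed.
Mass of BOD_L removed per day: Q(S₀ − S) = 1990 × 2823 g/m³ = 5618 kg/d.
Biomass synthesised: P_X = Y_obs × 5618 = 832.6 kg VSS/d.
R_O = Q·(S₀ − S) − 1.42·P_X = 5618 − 1.42 × 832.6 = 4435 kg O₂/d.

R_O ≈ 4440 kg O₂/d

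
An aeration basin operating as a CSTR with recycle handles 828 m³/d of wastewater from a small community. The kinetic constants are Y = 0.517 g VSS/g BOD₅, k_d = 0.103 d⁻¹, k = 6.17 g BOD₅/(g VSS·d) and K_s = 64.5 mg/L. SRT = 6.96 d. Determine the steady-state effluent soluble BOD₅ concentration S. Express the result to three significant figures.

S ≈ 5.41 mg/L

For a completely mixed reactor with recycle the Lawrence–McCarty relation gives S = K_s·(1 + k_d·θ_c) / [θ_c·(Y·k − k_d) − 1] = 64.5 × (1 + 0.103 × 6.96) / [6.96 × (0.517 × 6.17 − 0.103) − 1] = 110.7 / 20.48 = 5.406 mg/L.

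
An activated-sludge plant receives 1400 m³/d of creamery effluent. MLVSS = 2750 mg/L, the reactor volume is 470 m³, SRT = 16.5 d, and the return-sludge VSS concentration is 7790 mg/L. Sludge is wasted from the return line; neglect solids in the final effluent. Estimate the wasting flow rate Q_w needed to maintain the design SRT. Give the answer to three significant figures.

Q_w = (V·X)/(θ_c X_r) = 470.0 × 2750 / (16.5 × 7790) = 10.06 m³/d.

Q_w ≈ 10.1 m³/d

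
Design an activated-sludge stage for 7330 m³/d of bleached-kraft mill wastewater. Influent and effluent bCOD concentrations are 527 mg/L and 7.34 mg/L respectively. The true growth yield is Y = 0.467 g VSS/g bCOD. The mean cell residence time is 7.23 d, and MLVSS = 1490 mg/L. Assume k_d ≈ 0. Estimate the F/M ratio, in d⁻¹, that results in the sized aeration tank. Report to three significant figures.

V·X = Y·Q·ΔS·θ_c gives V = 0.467 × 7330 × (527 − 7.34) × 7.23 / 1490 = 8632 m³.
F/M = applied load / biomass = Q·S₀/(V·X) = 7330 × 527 / (8632 × 1490) = 0.3004 d⁻¹.

F/M ≈ 0.300 d⁻¹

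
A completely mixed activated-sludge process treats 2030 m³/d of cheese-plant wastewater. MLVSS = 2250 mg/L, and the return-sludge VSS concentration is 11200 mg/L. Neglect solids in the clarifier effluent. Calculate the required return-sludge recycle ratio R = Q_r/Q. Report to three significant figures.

R ≈ 0.251

R = Q_r/Q = X/(X_r − X) = 2250 / (11200 − 2250) = 0.2514.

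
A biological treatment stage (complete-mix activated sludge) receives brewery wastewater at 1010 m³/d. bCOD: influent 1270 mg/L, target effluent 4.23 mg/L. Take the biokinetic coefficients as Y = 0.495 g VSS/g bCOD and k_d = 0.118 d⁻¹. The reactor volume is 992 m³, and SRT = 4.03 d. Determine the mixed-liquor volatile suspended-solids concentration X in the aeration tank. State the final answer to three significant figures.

X ≈ 1740 mg/L

Solving the biomass balance for X: X = Y Q (S₀−S) θ_c / [V (1+k_d θ_c)] = 0.495 × 1010 × (1270 − 4.23) × 4.03 / [992 × (1 + 0.118 × 4.03)] = 1742 mg/L.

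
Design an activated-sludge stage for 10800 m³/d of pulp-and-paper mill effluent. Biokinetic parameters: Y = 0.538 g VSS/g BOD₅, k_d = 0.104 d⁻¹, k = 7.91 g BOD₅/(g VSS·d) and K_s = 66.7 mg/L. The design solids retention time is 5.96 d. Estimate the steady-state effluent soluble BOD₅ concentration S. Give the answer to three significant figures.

Effluent substrate depends only on kinetics and SRT: S = K_s(1 + k_d θ_c) / [θ_c(Yk − k_d) − 1] = 66.7 × (1 + 0.104 × 5.96) / [5.96 × (0.538 × 7.91 − 0.104) − 1] = 108.0 / 23.74 = 4.550 mg/L.

S ≈ 4.55 mg/L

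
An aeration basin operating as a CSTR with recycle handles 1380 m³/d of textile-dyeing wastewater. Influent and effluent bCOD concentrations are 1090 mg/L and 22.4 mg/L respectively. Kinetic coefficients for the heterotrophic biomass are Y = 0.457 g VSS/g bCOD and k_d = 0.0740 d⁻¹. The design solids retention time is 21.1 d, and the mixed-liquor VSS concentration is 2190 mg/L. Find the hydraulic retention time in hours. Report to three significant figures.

Steady-state biomass mass balance: V·X·(1 + k_d·θ_c) = Y·Q·(S₀ − S)·θ_c, so V = 0.457 × 1380 × (1090 − 22.4) × 21.1 / [2190 × (1 + 0.0740 × 21.1)] = 1.42×10^7 / 5609 = 2533 m³.
τ = V/Q = 2533/1380 = 1.835 d, or 44.05 h.

τ ≈ 44.0 h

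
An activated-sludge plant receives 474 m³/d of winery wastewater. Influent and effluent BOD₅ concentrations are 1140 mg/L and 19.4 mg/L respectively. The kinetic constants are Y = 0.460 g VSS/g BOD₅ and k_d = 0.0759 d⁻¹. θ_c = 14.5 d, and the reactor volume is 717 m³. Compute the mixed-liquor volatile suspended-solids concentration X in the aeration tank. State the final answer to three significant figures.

Solving the biomass balance for X: X = Y Q (S₀−S) θ_c / [V (1+k_d θ_c)] = 0.460 × 474 × (1140 − 19.4) × 14.5 / [717 × (1 + 0.0759 × 14.5)] = 2352 mg/L.

X ≈ 2350 mg/L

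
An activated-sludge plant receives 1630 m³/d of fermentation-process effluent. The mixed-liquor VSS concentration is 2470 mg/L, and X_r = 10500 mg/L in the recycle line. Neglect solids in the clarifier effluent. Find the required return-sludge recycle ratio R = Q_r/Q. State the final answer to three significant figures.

Solids balance on the clarifier gives (1+R)X = R·X_r, so R = X/(X_r − X) = 2470 / (10500 − 2470) = 0.3076.

R ≈ 0.308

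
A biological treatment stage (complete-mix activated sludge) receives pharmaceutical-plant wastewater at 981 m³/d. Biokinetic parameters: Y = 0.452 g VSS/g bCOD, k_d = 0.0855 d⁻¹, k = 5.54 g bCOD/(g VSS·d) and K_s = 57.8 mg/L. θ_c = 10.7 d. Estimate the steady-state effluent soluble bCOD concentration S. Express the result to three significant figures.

For a completely mixed reactor with recycle the Lawrence–McCarty relation gives S = K_s·(1 + k_d·θ_c) / [θ_c·(Y·k − k_d) − 1] = 57.8 × (1 + 0.0855 × 10.7) / [10.7 × (0.452 × 5.54 − 0.0855) − 1] = 110.7 / 24.88 = 4.449 mg/L.

S ≈ 4.45 mg/L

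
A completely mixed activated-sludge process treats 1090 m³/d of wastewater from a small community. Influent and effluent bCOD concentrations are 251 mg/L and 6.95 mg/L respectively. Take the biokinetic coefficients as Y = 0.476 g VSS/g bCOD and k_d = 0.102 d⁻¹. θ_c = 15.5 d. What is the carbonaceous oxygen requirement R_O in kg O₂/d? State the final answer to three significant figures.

R_O ≈ 196 kg O₂/d

The observed yield is Y_obs = Y/(1 + k_d·θ_c) = 0.476 / (1 + 0.102 × 15.5) = 0.476 / 2.581 = 0.1844 g VSS per g bCOD removed.
Substrate removed = Q·(S₀ − S) = 1090 m³/d × (251 − 6.95) g/m³ = 2.66×10^5 g/d = 266.0 kg/d.
P_X = Y_obs·Q·(S₀ − S) = 0.1844 × 266.0 = 49.06 kg VSS/d.
R_O = Q·(S₀ − S) − 1.42·P_X = 266.0 − 1.42 × 49.06 = 196.3 kg O₂/d.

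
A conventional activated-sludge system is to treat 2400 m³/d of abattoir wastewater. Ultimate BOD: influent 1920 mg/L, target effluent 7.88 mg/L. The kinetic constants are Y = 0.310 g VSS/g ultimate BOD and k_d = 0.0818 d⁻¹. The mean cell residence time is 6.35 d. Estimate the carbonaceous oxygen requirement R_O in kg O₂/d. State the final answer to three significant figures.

Y_obs = Y / (1 + k_d θ_c) = 0.310 / (1 + 0.0818 × 6.35) = 0.310 / 1.519 = 0.2040.
Mass of ultimate BOD removed per day: Q(S₀ − S) = 2400 × 1912 g/m³ = 4589 kg/d.
Biomass synthesised: P_X = Y_obs × 4589 = 936.3 kg VSS/d.
Carbonaceous O₂ demand = substrate oxidised − cell-mass equivalent = 4589 − 1.42 × 936.3 = 3260 kg O₂/d.

R_O ≈ 3260 kg O₂/d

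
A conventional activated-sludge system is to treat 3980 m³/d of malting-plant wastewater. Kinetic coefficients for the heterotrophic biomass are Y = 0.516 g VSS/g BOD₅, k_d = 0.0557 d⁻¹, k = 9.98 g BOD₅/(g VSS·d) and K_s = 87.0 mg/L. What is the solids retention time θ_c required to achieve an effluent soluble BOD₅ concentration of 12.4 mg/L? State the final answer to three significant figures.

θ_c ≈ 1.70 d

From 1/θ_c = Y·k·S/(K_s + S) − k_d: Y·k·S/(K_s+S) = 0.516 × 9.98 × 12.4 / (87.0 + 12.4) = 0.6424 d⁻¹.
1/θ_c = 0.6424 − 0.0557 = 0.5867 d⁻¹, so θ_c = 1.704 d.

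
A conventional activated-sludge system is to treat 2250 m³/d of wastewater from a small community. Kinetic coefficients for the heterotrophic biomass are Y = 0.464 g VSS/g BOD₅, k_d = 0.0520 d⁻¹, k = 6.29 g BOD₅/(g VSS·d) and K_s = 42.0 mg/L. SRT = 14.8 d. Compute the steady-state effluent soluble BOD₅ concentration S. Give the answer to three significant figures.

S ≈ 1.79 mg/L

Effluent substrate depends only on kinetics and SRT: S = K_s(1 + k_d θ_c) / [θ_c(Yk − k_d) − 1] = 42.0 × (1 + 0.0520 × 14.8) / [14.8 × (0.464 × 6.29 − 0.0520) − 1] = 74.32 / 41.43 = 1.794 mg/L.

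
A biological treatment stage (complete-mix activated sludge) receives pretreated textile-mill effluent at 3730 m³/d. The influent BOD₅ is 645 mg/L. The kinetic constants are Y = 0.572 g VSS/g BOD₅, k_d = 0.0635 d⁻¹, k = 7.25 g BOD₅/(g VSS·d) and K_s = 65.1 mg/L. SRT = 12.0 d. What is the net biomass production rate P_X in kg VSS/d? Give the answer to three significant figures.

Effluent substrate depends only on kinetics and SRT: S = K_s(1 + k_d θ_c) / [θ_c(Yk − k_d) − 1] = 65.1 × (1 + 0.0635 × 12.0) / [12.0 × (0.572 × 7.25 − 0.0635) − 1] = 114.7 / 48.00 = 2.390 mg/L.
Y_obs = Y / (1 + k_d θ_c) = 0.572 / (1 + 0.0635 × 12.0) = 0.572 / 1.762 = 0.3246.
ΔS = 645 − 2.39 = 642.6 mg/L, so the substrate removal rate is 3730 × 642.6/1000 = 2397 kg BOD₅/d.
Net biomass production P_X = Y_obs × Q·(S₀ − S) = 0.3246 × 2397 = 778.1 kg VSS/d.

P_X ≈ 778 kg VSS/d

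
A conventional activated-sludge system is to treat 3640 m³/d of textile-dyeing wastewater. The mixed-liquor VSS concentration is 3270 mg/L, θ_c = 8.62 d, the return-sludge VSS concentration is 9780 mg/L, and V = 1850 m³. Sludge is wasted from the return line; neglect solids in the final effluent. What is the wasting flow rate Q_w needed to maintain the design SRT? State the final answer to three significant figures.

Q_w = (V·X)/(θ_c X_r) = 1850 × 3270 / (8.62 × 9780) = 71.76 m³/d.

Q_w ≈ 71.8 m³/d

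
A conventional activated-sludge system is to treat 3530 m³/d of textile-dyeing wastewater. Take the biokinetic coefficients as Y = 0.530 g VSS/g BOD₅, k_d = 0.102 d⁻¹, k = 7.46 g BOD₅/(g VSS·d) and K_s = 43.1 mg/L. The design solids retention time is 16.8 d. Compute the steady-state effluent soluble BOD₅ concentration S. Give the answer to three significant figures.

S ≈ 1.84 mg/L

Effluent substrate depends only on kinetics and SRT: S = K_s(1 + k_d θ_c) / [θ_c(Yk − k_d) − 1] = 43.1 × (1 + 0.102 × 16.8) / [16.8 × (0.530 × 7.46 − 0.102) − 1] = 117.0 / 63.71 = 1.836 mg/L.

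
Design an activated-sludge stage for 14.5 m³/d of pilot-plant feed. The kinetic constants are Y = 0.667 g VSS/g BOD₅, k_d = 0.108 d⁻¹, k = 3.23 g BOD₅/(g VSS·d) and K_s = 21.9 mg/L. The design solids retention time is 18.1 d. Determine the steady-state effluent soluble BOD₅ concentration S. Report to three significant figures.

S ≈ 1.80 mg/L

For a completely mixed reactor with recycle the Lawrence–McCarty relation gives S = K_s·(1 + k_d·θ_c) / [θ_c·(Y·k − k_d) − 1] = 21.9 × (1 + 0.108 × 18.1) / [18.1 × (0.667 × 3.23 − 0.108) − 1] = 64.71 / 36.04 = 1.796 mg/L.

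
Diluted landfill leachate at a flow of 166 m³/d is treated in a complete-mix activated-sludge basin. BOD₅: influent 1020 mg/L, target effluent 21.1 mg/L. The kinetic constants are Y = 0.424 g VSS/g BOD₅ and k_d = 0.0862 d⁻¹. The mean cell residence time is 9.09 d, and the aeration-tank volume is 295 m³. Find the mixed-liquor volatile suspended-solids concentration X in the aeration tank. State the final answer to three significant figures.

Solving the biomass balance for X: X = Y Q (S₀−S) θ_c / [V (1+k_d θ_c)] = 0.424 × 166 × (1020 − 21.1) × 9.09 / [295 × (1 + 0.0862 × 9.09)] = 1215 mg/L.

X ≈ 1210 mg/L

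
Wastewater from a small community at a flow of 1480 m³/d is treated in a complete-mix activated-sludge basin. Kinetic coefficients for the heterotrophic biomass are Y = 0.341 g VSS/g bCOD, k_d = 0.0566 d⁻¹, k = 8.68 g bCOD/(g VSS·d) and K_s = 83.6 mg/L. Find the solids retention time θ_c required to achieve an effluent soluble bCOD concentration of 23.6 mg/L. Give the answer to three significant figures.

Specific growth rate at S = 23.6 mg/L: μ = YkS/(K_s+S) = 0.341·8.68·23.6/(83.6+23.6) = 0.6516 d⁻¹.
θ_c = 1/(μ − k_d) = 1/(0.6516 − 0.0566) = 1/0.5950 = 1.681 d.

θ_c ≈ 1.68 d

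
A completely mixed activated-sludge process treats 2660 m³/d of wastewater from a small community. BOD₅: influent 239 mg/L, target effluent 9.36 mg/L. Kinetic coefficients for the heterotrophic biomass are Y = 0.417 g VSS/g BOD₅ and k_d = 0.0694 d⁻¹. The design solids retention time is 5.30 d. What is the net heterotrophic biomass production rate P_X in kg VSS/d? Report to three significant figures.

Correct the yield for decay: Y_obs = Y/(1 + k_d θ_c) = 0.417 / (1 + 0.0694 × 5.30) = 0.417 / 1.368 = 0.3049.
Substrate removed = Q·(S₀ − S) = 2660 m³/d × (239 − 9.36) g/m³ = 6.11×10^5 g/d = 610.8 kg/d.
P_X = Y_obs · Q(S₀ − S) = 0.3049 × 610.8 = 186.2 kg VSS/d.

P_X ≈ 186 kg VSS/d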